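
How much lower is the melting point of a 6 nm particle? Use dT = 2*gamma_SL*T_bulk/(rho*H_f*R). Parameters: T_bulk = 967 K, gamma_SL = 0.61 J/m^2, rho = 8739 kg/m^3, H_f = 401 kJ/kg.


Radius R = 6/2 = 3 nm = 3e-09 m
Convert H_f = 401 kJ/kg = 401000 J/kg
dT = 2 * gamma_SL * T_bulk / (rho * H_f * R)
dT = 2 * 0.61 * 967 / (8739 * 401000 * 3e-09)
dT = 112.2 K

112.2


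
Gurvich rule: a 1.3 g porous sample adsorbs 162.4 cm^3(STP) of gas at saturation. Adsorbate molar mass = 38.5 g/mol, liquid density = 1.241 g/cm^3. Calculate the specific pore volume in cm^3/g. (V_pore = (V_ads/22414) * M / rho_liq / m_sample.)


Moles adsorbed n = V_ads / 22414 = 162.4 / 22414 = 7.245472e-03 mol
Liquid volume V_liq = n * M / rho_liq = 7.245472e-03 * 38.5 / 1.241 = 0.22478 cm^3
Specific pore volume V_pore = V_liq / m_sample = 0.22478 / 1.3
V_pore = 0.1729 cm^3/g

0.1729


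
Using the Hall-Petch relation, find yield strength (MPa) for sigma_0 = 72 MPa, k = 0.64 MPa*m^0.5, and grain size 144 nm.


d = 144 nm = 1.44e-07 m
sqrt(d) = 0.0003794733
Hall-Petch contribution = k / sqrt(d) = 0.64 / 0.0003794733 = 1686.5 MPa
sigma = sigma_0 + k/sqrt(d) = 72 + 1686.5 = 1758.5 MPa

1758.5


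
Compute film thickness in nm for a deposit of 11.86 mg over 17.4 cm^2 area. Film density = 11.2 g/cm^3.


Convert: m = 11.86 mg = 1.1860e-05 kg, A = 17.4 cm^2 = 1.7400e-03 m^2, rho = 11.2 g/cm^3 = 11200 kg/m^3
t = m / (A * rho)
t = 1.1860e-05 / (1.7400e-03 * 11200)
t = 6.0858e-07 m = 608.6 nm

608.6


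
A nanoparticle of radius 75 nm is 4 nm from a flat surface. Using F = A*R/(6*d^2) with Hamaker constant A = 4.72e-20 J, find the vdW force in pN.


Convert to SI: R = 75 nm = 7.5e-08 m, d = 4 nm = 4e-09 m
F = A * R / (6 * d^2)
F = 4.72e-20 * 7.5e-08 / (6 * (4e-09)^2)
F = 3.6875e-11 N = 36.875 pN

36.875


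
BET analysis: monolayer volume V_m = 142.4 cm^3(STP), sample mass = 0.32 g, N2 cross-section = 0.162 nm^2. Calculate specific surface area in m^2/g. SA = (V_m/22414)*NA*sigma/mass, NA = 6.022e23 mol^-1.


Number of moles in monolayer = V_m / 22414 = 142.4 / 22414 = 0.00635317
Number of molecules = moles * NA = 0.00635317 * 6.022e23
SA = molecules * sigma / mass
SA = (142.4 / 22414) * 6.022e23 * 0.162e-18 / 0.32
SA = 1936.9 m^2/g

1936.9


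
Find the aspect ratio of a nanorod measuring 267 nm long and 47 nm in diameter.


Aspect ratio AR = length / diameter
AR = 267 / 47
AR = 5.68

5.68


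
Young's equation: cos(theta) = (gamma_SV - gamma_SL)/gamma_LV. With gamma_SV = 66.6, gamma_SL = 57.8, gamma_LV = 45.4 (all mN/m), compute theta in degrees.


cos(theta) = (gamma_SV - gamma_SL) / gamma_LV
cos(theta) = (66.6 - 57.8) / 45.4
cos(theta) = 0.193833
theta = arccos(0.193833) = 78.82 degrees

78.82


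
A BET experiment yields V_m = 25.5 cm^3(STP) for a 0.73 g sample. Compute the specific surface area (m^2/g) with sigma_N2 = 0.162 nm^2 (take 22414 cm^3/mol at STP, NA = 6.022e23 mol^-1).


Number of moles in monolayer = V_m / 22414 = 25.5 / 22414 = 0.00113768
Number of molecules = moles * NA = 0.00113768 * 6.022e23
SA = molecules * sigma / mass
SA = (25.5 / 22414) * 6.022e23 * 0.162e-18 / 0.73
SA = 152.0 m^2/g

152.0


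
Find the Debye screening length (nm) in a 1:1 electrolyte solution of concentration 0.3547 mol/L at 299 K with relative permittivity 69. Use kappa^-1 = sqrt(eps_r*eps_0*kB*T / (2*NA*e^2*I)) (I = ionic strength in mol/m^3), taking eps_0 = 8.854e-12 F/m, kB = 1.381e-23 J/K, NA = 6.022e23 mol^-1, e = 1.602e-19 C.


Ionic strength I = 0.3547 * 1^2 * 1000 = 354.7 mol/m^3
kappa^-1 = sqrt(69 * 8.854e-12 * 1.381e-23 * 299 / (2 * 6.022e23 * (1.602e-19)^2 * 354.7))
kappa^-1 = 0.48 nm

0.48


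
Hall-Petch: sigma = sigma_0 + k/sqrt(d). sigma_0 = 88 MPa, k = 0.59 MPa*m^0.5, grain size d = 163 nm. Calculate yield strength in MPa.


d = 163 nm = 1.63e-07 m
sqrt(d) = 0.0004037326
Hall-Petch contribution = k / sqrt(d) = 0.59 / 0.0004037326 = 1461.4 MPa
sigma = sigma_0 + k/sqrt(d) = 88 + 1461.4 = 1549.4 MPa

1549.4


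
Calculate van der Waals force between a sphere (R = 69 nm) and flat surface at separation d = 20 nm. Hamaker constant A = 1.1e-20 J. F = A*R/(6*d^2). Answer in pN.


Convert to SI: R = 69 nm = 6.9e-08 m, d = 20 nm = 2e-08 m
F = A * R / (6 * d^2)
F = 1.1e-20 * 6.9e-08 / (6 * (2e-08)^2)
F = 3.1625e-13 N = 0.316 pN

0.316


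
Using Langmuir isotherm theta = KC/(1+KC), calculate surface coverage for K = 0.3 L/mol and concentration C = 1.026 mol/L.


Langmuir isotherm: theta = K*C / (1 + K*C)
K*C = 0.3 * 1.026 = 0.3078
theta = 0.3078 / (1 + 0.3078) = 0.3078 / 1.3078
theta = 0.2354

0.2354


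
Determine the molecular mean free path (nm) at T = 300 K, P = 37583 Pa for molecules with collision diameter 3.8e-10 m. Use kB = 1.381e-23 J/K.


Mean free path: lambda = kB*T / (sqrt(2) * pi * d^2 * P)
lambda = 1.381e-23 * 300 / (sqrt(2) * pi * (3.8e-10)^2 * 37583)
lambda = 1.71827e-07 m
lambda = 171.83 nm

171.83


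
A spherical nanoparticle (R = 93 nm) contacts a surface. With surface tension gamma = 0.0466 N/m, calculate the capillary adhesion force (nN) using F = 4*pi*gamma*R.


Convert radius: R = 93 nm = 9.3e-08 m
F = 4 * pi * gamma * R
F = 4 * pi * 0.0466 * 9.3e-08
F = 5.44601e-08 N = 54.4601 nN

54.4601


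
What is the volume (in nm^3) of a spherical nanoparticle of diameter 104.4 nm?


Radius r = 104.4/2 = 52.2 nm
Volume V = (4/3) * pi * r^3
V = (4/3) * pi * (52.2)^3
V = 595799.48 nm^3

595799.48


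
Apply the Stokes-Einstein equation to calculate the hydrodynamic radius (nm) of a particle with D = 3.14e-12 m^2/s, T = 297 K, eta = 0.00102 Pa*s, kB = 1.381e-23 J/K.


Stokes-Einstein: R = kB*T / (6*pi*eta*D)
R = 1.381e-23 * 297 / (6 * pi * 0.00102 * 3.14e-12)
R = 6.7939e-08 m = 67.94 nm

67.94


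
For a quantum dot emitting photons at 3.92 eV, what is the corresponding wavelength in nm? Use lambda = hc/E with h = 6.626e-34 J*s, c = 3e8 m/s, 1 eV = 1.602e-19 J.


Convert energy: E = 3.92 eV = 3.92 * 1.602e-19 = 6.27984e-19 J
lambda = h*c / E = 6.626e-34 * 3e8 / 6.27984e-19
lambda = 3.16537e-07 m = 316.5 nm

316.5


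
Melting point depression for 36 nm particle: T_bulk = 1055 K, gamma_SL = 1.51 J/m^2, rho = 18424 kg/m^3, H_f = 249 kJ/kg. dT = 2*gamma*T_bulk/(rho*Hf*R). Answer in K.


Radius R = 36/2 = 18 nm = 1.8e-08 m
Convert H_f = 249 kJ/kg = 249000 J/kg
dT = 2 * gamma_SL * T_bulk / (rho * H_f * R)
dT = 2 * 1.51 * 1055 / (18424 * 249000 * 1.8e-08)
dT = 38.6 K

38.6


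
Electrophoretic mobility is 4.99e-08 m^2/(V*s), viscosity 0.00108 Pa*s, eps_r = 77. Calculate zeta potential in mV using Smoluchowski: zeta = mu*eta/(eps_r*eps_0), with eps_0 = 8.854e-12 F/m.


Smoluchowski equation: zeta = mu * eta / (eps_r * eps_0)
zeta = 4.99e-08 * 0.00108 / (77 * 8.854e-12)
zeta = 0.079049 V = 79.05 mV

79.05


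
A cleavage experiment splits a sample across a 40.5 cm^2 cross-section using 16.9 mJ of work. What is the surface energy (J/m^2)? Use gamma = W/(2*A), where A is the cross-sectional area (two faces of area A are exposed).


Convert: A = 40.5 cm^2 = 0.00405 m^2, W = 16.9 mJ = 0.0169 J
Cleaving exposes two faces of area A, so total new surface = 2*A and gamma = W / (2*A)
gamma = 0.0169 / (2 * 0.00405)
gamma = 2.086 J/m^2

2.086


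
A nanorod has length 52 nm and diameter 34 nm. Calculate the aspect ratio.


Aspect ratio AR = length / diameter
AR = 52 / 34
AR = 1.53

1.53


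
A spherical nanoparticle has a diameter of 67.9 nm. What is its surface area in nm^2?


Radius r = 67.9/2 = 33.95 nm
Surface area SA = 4 * pi * r^2
SA = 4 * pi * (33.95)^2
SA = 14484.03 nm^2

14484.03


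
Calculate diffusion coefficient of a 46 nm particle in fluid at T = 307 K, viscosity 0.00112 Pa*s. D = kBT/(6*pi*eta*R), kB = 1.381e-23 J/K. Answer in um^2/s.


Radius R = 46/2 = 23 nm = 2.3e-08 m
D = kB*T / (6*pi*eta*R)
D = 1.381e-23 * 307 / (6 * pi * 0.00112 * 2.3e-08)
D = 8.73142e-12 m^2/s = 8.731 um^2/s

8.731


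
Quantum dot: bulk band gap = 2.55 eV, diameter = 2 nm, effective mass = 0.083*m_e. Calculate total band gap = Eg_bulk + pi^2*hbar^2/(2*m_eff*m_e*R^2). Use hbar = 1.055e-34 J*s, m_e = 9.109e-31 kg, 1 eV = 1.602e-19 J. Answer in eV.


Radius R = 2/2 nm = 1e-09 m
Confinement energy dE = pi^2 * hbar^2 / (2 * m_eff * m_e * R^2)
dE = pi^2 * (1.055e-34)^2 / (2 * 0.083 * 9.109e-31 * (1e-09)^2) J, divided by 1.602e-19 J/eV
dE = 4.5349 eV
Total band gap = E_g(bulk) + dE = 2.55 + 4.5349 = 7.0849 eV

7.0849


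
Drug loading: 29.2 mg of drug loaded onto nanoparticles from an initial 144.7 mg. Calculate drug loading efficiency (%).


Drug loading efficiency = (drug loaded / drug initial) * 100
DLE = 29.2 / 144.7 * 100
DLE = 0.2018 * 100
DLE = 20.18%

20.18


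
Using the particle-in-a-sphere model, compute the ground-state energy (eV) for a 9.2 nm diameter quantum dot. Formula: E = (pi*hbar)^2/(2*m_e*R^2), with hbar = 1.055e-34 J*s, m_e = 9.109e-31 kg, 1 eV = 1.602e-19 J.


Radius R = 9.2/2 = 4.6 nm = 4.6e-09 m
E = (pi * 1.055e-34)^2 / (2 * 9.109e-31 * (4.6e-09)^2)
E(J) = 2.84963e-21
E = E(J) / 1.602e-19 = 0.0178 eV

0.0178


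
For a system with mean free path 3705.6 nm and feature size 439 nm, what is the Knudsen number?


Knudsen number Kn = lambda / L
Kn = 3705.6 / 439
Kn = 8.441

8.441


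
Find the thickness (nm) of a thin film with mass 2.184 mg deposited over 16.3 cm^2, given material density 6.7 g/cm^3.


Convert: m = 2.184 mg = 2.1840e-06 kg, A = 16.3 cm^2 = 1.6300e-03 m^2, rho = 6.7 g/cm^3 = 6700 kg/m^3
t = m / (A * rho)
t = 2.1840e-06 / (1.6300e-03 * 6700)
t = 1.9998e-07 m = 200.0 nm

200.0


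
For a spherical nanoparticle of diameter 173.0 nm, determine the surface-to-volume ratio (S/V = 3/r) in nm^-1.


Radius r = 173.0/2 = 86.5 nm
S/V = 3 / r = 3 / 86.5
S/V = 0.0347 nm^-1

0.0347


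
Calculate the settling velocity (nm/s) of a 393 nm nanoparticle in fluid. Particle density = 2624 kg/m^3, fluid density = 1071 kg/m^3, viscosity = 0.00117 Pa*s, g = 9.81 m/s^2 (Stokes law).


Radius R = 393/2 nm = 1.965e-07 m
Density difference = 2624 - 1071 = 1553 kg/m^3
v = 2 * R^2 * (rho_p - rho_f) * g / (9 * eta)
v = 2 * (1.965e-07)^2 * 1553 * 9.81 / (9 * 0.00117)
v = 1.11729e-07 m/s = 111.7293 nm/s

111.7293


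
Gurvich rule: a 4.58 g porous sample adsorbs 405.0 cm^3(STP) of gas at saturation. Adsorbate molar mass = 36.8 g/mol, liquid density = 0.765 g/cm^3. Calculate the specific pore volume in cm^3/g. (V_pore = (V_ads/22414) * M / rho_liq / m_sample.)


Moles adsorbed n = V_ads / 22414 = 405.0 / 22414 = 1.806906e-02 mol
Liquid volume V_liq = n * M / rho_liq = 1.806906e-02 * 36.8 / 0.765 = 0.86920 cm^3
Specific pore volume V_pore = V_liq / m_sample = 0.86920 / 4.58
V_pore = 0.1898 cm^3/g

0.1898


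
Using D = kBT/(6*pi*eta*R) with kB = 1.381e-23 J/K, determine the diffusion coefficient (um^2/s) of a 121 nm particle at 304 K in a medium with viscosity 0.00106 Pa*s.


Radius R = 121/2 = 60.5 nm = 6.05e-08 m
D = kB*T / (6*pi*eta*R)
D = 1.381e-23 * 304 / (6 * pi * 0.00106 * 6.05e-08)
D = 3.473e-12 m^2/s = 3.473 um^2/s

3.473


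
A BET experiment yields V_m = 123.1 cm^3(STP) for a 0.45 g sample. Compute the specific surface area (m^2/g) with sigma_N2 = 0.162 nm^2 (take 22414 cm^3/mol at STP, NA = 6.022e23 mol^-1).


Number of moles in monolayer = V_m / 22414 = 123.1 / 22414 = 0.0054921
Number of molecules = moles * NA = 0.0054921 * 6.022e23
SA = molecules * sigma / mass
SA = (123.1 / 22414) * 6.022e23 * 0.162e-18 / 0.45
SA = 1190.6 m^2/g

1190.6


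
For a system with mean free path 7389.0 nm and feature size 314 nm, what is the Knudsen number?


Knudsen number Kn = lambda / L
Kn = 7389.0 / 314
Kn = 23.5318

23.5318


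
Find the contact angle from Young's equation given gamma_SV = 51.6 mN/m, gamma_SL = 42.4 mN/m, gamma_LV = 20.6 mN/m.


cos(theta) = (gamma_SV - gamma_SL) / gamma_LV
cos(theta) = (51.6 - 42.4) / 20.6
cos(theta) = 0.446602
theta = arccos(0.446602) = 63.47 degrees

63.47


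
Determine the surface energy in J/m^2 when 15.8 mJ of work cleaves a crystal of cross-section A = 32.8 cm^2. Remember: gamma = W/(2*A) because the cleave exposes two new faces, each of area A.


Convert: A = 32.8 cm^2 = 0.00328 m^2, W = 15.8 mJ = 0.0158 J
Cleaving exposes two faces of area A, so total new surface = 2*A and gamma = W / (2*A)
gamma = 0.0158 / (2 * 0.00328)
gamma = 2.409 J/m^2

2.409


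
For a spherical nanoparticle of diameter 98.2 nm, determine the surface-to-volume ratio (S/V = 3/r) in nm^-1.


Radius r = 98.2/2 = 49.1 nm
S/V = 3 / r = 3 / 49.1
S/V = 0.0611 nm^-1

0.0611


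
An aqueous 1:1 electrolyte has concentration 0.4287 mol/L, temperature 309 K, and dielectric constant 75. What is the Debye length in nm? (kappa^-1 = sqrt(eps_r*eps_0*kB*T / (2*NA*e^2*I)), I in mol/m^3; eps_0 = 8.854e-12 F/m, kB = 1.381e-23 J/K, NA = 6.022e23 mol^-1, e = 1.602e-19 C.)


Ionic strength I = 0.4287 * 1^2 * 1000 = 428.7 mol/m^3
kappa^-1 = sqrt(75 * 8.854e-12 * 1.381e-23 * 309 / (2 * 6.022e23 * (1.602e-19)^2 * 428.7))
kappa^-1 = 0.462 nm

0.462


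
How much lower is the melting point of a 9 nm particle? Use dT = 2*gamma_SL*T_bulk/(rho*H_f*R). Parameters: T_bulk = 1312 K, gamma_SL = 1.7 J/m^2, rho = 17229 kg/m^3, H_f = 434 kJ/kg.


Radius R = 9/2 = 4.5 nm = 4.5e-09 m
Convert H_f = 434 kJ/kg = 434000 J/kg
dT = 2 * gamma_SL * T_bulk / (rho * H_f * R)
dT = 2 * 1.7 * 1312 / (17229 * 434000 * 4.5e-09)
dT = 132.6 K

132.6


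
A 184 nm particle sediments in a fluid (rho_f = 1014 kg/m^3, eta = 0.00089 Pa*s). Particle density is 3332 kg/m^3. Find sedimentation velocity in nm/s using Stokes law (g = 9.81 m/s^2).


Radius R = 184/2 nm = 9.2e-08 m
Density difference = 3332 - 1014 = 2318 kg/m^3
v = 2 * R^2 * (rho_p - rho_f) * g / (9 * eta)
v = 2 * (9.2e-08)^2 * 2318 * 9.81 / (9 * 0.00089)
v = 4.80569e-08 m/s = 48.0569 nm/s

48.0569


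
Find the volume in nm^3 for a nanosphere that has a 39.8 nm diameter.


Radius r = 39.8/2 = 19.9 nm
Volume V = (4/3) * pi * r^3
V = (4/3) * pi * (19.9)^3
V = 33010.18 nm^3

33010.18


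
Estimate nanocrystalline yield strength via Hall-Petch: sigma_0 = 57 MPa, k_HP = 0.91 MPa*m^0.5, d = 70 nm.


d = 70 nm = 7e-08 m
sqrt(d) = 0.0002645751
Hall-Petch contribution = k / sqrt(d) = 0.91 / 0.0002645751 = 3439.5 MPa
sigma = sigma_0 + k/sqrt(d) = 57 + 3439.5 = 3496.5 MPa

3496.5


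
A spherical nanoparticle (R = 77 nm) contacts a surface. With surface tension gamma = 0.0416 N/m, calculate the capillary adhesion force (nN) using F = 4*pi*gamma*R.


Convert radius: R = 77 nm = 7.7e-08 m
F = 4 * pi * gamma * R
F = 4 * pi * 0.0416 * 7.7e-08
F = 4.02526e-08 N = 40.2526 nN

40.2526


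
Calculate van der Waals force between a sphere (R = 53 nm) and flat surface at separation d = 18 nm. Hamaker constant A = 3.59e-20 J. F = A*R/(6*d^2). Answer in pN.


Convert to SI: R = 53 nm = 5.3e-08 m, d = 18 nm = 1.8e-08 m
F = A * R / (6 * d^2)
F = 3.59e-20 * 5.3e-08 / (6 * (1.8e-08)^2)
F = 9.78755e-13 N = 0.979 pN

0.979


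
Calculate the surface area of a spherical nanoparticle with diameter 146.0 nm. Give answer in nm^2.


Radius r = 146.0/2 = 73 nm
Surface area SA = 4 * pi * r^2
SA = 4 * pi * (73)^2
SA = 66966.19 nm^2

66966.19


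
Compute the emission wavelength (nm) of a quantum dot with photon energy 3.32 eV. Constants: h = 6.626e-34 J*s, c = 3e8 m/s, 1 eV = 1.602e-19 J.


Convert energy: E = 3.32 eV = 3.32 * 1.602e-19 = 5.31864e-19 J
lambda = h*c / E = 6.626e-34 * 3e8 / 5.31864e-19
lambda = 3.73742e-07 m = 373.7 nm

373.7


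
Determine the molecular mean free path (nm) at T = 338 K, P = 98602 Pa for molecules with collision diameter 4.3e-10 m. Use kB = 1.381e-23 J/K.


Mean free path: lambda = kB*T / (sqrt(2) * pi * d^2 * P)
lambda = 1.381e-23 * 338 / (sqrt(2) * pi * (4.3e-10)^2 * 98602)
lambda = 5.76266e-08 m
lambda = 57.63 nm

57.63


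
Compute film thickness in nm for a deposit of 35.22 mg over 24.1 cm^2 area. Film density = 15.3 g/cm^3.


Convert: m = 35.22 mg = 3.5220e-05 kg, A = 24.1 cm^2 = 2.4100e-03 m^2, rho = 15.3 g/cm^3 = 15300 kg/m^3
t = m / (A * rho)
t = 3.5220e-05 / (2.4100e-03 * 15300)
t = 9.5517e-07 m = 955.2 nm

955.2


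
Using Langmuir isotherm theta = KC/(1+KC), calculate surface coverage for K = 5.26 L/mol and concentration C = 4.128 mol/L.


Langmuir isotherm: theta = K*C / (1 + K*C)
K*C = 5.26 * 4.128 = 21.71328
theta = 21.71328 / (1 + 21.71328) = 21.71328 / 22.71328
theta = 0.956

0.956


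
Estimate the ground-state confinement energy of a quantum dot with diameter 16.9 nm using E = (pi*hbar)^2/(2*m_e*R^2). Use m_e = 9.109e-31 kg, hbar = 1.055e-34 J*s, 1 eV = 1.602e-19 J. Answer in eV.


Radius R = 16.9/2 = 8.45 nm = 8.45e-09 m
E = (pi * 1.055e-34)^2 / (2 * 9.109e-31 * (8.45e-09)^2)
E(J) = 8.44482e-22
E = E(J) / 1.602e-19 = 0.0053 eV

0.0053


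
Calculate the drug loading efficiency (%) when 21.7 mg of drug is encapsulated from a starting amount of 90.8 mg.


Drug loading efficiency = (drug loaded / drug initial) * 100
DLE = 21.7 / 90.8 * 100
DLE = 0.239 * 100
DLE = 23.9%

23.9


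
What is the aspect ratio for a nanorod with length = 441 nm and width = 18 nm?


Aspect ratio AR = length / diameter
AR = 441 / 18
AR = 24.5

24.5


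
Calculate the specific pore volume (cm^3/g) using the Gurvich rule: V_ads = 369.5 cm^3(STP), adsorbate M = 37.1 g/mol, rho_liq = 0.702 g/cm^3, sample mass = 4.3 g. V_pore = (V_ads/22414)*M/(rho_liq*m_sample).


Moles adsorbed n = V_ads / 22414 = 369.5 / 22414 = 1.648523e-02 mol
Liquid volume V_liq = n * M / rho_liq = 1.648523e-02 * 37.1 / 0.702 = 0.87123 cm^3
Specific pore volume V_pore = V_liq / m_sample = 0.87123 / 4.3
V_pore = 0.2026 cm^3/g

0.2026


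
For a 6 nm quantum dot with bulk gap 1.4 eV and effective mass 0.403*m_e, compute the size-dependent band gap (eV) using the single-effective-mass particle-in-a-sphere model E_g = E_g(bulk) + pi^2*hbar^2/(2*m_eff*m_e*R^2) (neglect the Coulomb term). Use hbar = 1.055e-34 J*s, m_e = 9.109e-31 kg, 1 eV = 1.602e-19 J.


Radius R = 6/2 nm = 3e-09 m
Confinement energy dE = pi^2 * hbar^2 / (2 * m_eff * m_e * R^2)
dE = pi^2 * (1.055e-34)^2 / (2 * 0.403 * 9.109e-31 * (3e-09)^2) J, divided by 1.602e-19 J/eV
dE = 0.1038 eV
Total band gap = E_g(bulk) + dE = 1.4 + 0.1038 = 1.5038 eV

1.5038


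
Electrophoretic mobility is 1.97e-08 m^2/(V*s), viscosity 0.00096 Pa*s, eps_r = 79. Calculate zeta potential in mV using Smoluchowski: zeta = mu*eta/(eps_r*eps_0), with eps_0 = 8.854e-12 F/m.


Smoluchowski equation: zeta = mu * eta / (eps_r * eps_0)
zeta = 1.97e-08 * 0.00096 / (79 * 8.854e-12)
zeta = 0.027038 V = 27.04 mV

27.04


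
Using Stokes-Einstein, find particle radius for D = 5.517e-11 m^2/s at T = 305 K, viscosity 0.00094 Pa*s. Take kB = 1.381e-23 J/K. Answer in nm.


Stokes-Einstein: R = kB*T / (6*pi*eta*D)
R = 1.381e-23 * 305 / (6 * pi * 0.00094 * 5.517e-11)
R = 4.30885e-09 m = 4.31 nm

4.31


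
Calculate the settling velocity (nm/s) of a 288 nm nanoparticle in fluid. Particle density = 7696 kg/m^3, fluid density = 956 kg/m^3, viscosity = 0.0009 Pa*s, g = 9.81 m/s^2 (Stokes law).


Radius R = 288/2 nm = 1.44e-07 m
Density difference = 7696 - 956 = 6740 kg/m^3
v = 2 * R^2 * (rho_p - rho_f) * g / (9 * eta)
v = 2 * (1.44e-07)^2 * 6740 * 9.81 / (9 * 0.0009)
v = 3.38531e-07 m/s = 338.5313 nm/s

338.5313


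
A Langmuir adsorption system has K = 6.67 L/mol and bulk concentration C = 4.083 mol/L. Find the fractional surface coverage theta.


Langmuir isotherm: theta = K*C / (1 + K*C)
K*C = 6.67 * 4.083 = 27.23361
theta = 27.23361 / (1 + 27.23361) = 27.23361 / 28.23361
theta = 0.9646

0.9646


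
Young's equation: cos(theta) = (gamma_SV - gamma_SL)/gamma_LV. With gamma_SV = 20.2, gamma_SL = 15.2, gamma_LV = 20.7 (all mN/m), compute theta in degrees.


cos(theta) = (gamma_SV - gamma_SL) / gamma_LV
cos(theta) = (20.2 - 15.2) / 20.7
cos(theta) = 0.241546
theta = arccos(0.241546) = 76.02 degrees

76.02


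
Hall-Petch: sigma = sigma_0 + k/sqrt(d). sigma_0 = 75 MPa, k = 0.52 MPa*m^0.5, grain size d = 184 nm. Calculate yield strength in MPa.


d = 184 nm = 1.84e-07 m
sqrt(d) = 0.0004289522
Hall-Petch contribution = k / sqrt(d) = 0.52 / 0.0004289522 = 1212.3 MPa
sigma = sigma_0 + k/sqrt(d) = 75 + 1212.3 = 1287.3 MPa

1287.3


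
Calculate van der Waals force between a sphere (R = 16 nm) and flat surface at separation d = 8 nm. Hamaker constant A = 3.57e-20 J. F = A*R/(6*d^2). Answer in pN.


Convert to SI: R = 16 nm = 1.6e-08 m, d = 8 nm = 8e-09 m
F = A * R / (6 * d^2)
F = 3.57e-20 * 1.6e-08 / (6 * (8e-09)^2)
F = 1.4875e-12 N = 1.487 pN

1.487


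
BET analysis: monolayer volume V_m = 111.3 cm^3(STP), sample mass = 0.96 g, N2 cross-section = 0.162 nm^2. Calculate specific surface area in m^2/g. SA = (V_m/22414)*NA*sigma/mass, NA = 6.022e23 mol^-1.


Number of moles in monolayer = V_m / 22414 = 111.3 / 22414 = 0.00496565
Number of molecules = moles * NA = 0.00496565 * 6.022e23
SA = molecules * sigma / mass
SA = (111.3 / 22414) * 6.022e23 * 0.162e-18 / 0.96
SA = 504.6 m^2/g

504.6


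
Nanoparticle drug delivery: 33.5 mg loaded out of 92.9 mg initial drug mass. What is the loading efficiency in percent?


Drug loading efficiency = (drug loaded / drug initial) * 100
DLE = 33.5 / 92.9 * 100
DLE = 0.3606 * 100
DLE = 36.06%

36.06


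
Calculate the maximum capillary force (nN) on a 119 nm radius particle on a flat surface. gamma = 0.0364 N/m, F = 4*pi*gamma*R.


Convert radius: R = 119 nm = 1.19e-07 m
F = 4 * pi * gamma * R
F = 4 * pi * 0.0364 * 1.19e-07
F = 5.44325e-08 N = 54.4325 nN

54.4325


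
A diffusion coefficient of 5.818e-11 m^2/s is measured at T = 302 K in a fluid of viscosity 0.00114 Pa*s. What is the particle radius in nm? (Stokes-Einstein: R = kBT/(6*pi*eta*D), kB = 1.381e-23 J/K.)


Stokes-Einstein: R = kB*T / (6*pi*eta*D)
R = 1.381e-23 * 302 / (6 * pi * 0.00114 * 5.818e-11)
R = 3.33596e-09 m = 3.34 nm

3.34


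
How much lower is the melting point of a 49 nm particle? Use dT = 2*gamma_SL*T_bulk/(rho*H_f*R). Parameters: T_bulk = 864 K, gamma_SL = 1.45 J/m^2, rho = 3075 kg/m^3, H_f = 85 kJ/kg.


Radius R = 49/2 = 24.5 nm = 2.45e-08 m
Convert H_f = 85 kJ/kg = 85000 J/kg
dT = 2 * gamma_SL * T_bulk / (rho * H_f * R)
dT = 2 * 1.45 * 864 / (3075 * 85000 * 2.45e-08)
dT = 391.3 K

391.3


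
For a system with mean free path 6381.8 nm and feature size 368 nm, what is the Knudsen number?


Knudsen number Kn = lambda / L
Kn = 6381.8 / 368
Kn = 17.3418

17.3418


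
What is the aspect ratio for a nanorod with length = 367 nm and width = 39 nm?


Aspect ratio AR = length / diameter
AR = 367 / 39
AR = 9.41

9.41


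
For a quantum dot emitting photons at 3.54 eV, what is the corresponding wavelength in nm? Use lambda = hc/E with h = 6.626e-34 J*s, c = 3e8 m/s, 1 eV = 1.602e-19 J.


Convert energy: E = 3.54 eV = 3.54 * 1.602e-19 = 5.67108e-19 J
lambda = h*c / E = 6.626e-34 * 3e8 / 5.67108e-19
lambda = 3.50515e-07 m = 350.5 nm

350.5


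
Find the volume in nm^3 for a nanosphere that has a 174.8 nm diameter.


Radius r = 174.8/2 = 87.4 nm
Volume V = (4/3) * pi * r^3
V = (4/3) * pi * (87.4)^3
V = 2796552.05 nm^3

2796552.05


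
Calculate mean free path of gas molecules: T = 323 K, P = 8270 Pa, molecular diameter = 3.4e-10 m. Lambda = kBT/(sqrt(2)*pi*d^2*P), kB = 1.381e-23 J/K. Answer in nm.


Mean free path: lambda = kB*T / (sqrt(2) * pi * d^2 * P)
lambda = 1.381e-23 * 323 / (sqrt(2) * pi * (3.4e-10)^2 * 8270)
lambda = 1.05019e-06 m
lambda = 1050.19 nm

1050.19


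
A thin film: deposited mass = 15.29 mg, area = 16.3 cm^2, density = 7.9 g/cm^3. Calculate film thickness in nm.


Convert: m = 15.29 mg = 1.5290e-05 kg, A = 16.3 cm^2 = 1.6300e-03 m^2, rho = 7.9 g/cm^3 = 7900 kg/m^3
t = m / (A * rho)
t = 1.5290e-05 / (1.6300e-03 * 7900)
t = 1.1874e-06 m = 1187.4 nm

1187.4


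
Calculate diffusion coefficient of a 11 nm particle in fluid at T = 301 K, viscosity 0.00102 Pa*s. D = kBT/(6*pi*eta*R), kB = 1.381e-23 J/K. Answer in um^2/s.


Radius R = 11/2 = 5.5 nm = 5.5e-09 m
D = kB*T / (6*pi*eta*R)
D = 1.381e-23 * 301 / (6 * pi * 0.00102 * 5.5e-09)
D = 3.93094e-11 m^2/s = 39.309 um^2/s

39.309


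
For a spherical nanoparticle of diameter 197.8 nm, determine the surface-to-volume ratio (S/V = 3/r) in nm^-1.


Radius r = 197.8/2 = 98.9 nm
S/V = 3 / r = 3 / 98.9
S/V = 0.0303 nm^-1

0.0303


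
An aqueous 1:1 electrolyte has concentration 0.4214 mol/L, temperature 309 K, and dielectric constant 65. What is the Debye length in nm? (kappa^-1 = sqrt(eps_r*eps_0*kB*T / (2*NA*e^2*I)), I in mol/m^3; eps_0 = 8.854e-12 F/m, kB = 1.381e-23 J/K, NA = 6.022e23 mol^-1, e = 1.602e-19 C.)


Ionic strength I = 0.4214 * 1^2 * 1000 = 421.4 mol/m^3
kappa^-1 = sqrt(65 * 8.854e-12 * 1.381e-23 * 309 / (2 * 6.022e23 * (1.602e-19)^2 * 421.4))
kappa^-1 = 0.434 nm

0.434


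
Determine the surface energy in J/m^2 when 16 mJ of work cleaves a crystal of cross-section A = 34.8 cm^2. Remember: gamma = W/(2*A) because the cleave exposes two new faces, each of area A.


Convert: A = 34.8 cm^2 = 0.00348 m^2, W = 16 mJ = 0.016 J
Cleaving exposes two faces of area A, so total new surface = 2*A and gamma = W / (2*A)
gamma = 0.016 / (2 * 0.00348)
gamma = 2.299 J/m^2

2.299


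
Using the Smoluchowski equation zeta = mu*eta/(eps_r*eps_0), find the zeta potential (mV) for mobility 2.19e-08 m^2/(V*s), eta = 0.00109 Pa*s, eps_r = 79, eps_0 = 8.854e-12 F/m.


Smoluchowski equation: zeta = mu * eta / (eps_r * eps_0)
zeta = 2.19e-08 * 0.00109 / (79 * 8.854e-12)
zeta = 0.034127 V = 34.13 mV

34.13


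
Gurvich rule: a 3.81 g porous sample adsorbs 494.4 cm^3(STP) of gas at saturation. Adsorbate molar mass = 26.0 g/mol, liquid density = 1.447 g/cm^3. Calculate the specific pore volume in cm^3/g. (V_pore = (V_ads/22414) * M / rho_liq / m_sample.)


Moles adsorbed n = V_ads / 22414 = 494.4 / 22414 = 2.205764e-02 mol
Liquid volume V_liq = n * M / rho_liq = 2.205764e-02 * 26.0 / 1.447 = 0.39634 cm^3
Specific pore volume V_pore = V_liq / m_sample = 0.39634 / 3.81
V_pore = 0.104 cm^3/g

0.104


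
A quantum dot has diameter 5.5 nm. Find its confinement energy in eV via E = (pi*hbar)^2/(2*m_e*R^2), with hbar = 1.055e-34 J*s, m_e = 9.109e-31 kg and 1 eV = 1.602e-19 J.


Radius R = 5.5/2 = 2.75 nm = 2.75e-09 m
E = (pi * 1.055e-34)^2 / (2 * 9.109e-31 * (2.75e-09)^2)
E(J) = 7.97331e-21
E = E(J) / 1.602e-19 = 0.0498 eV

0.0498


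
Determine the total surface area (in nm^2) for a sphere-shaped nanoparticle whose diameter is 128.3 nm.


Radius r = 128.3/2 = 64.15 nm
Surface area SA = 4 * pi * r^2
SA = 4 * pi * (64.15)^2
SA = 51713.41 nm^2

51713.41


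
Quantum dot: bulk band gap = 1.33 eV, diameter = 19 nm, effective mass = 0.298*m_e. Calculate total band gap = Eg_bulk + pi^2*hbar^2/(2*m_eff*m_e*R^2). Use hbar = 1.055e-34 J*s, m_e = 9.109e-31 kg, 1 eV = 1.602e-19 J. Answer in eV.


Radius R = 19/2 nm = 9.5e-09 m
Confinement energy dE = pi^2 * hbar^2 / (2 * m_eff * m_e * R^2)
dE = pi^2 * (1.055e-34)^2 / (2 * 0.298 * 9.109e-31 * (9.5e-09)^2) J, divided by 1.602e-19 J/eV
dE = 0.014 eV
Total band gap = E_g(bulk) + dE = 1.33 + 0.014 = 1.344 eV

1.344


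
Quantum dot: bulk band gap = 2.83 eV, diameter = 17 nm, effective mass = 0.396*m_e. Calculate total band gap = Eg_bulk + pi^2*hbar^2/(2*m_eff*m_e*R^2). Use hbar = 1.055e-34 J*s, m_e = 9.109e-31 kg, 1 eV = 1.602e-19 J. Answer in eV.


Radius R = 17/2 nm = 8.5e-09 m
Confinement energy dE = pi^2 * hbar^2 / (2 * m_eff * m_e * R^2)
dE = pi^2 * (1.055e-34)^2 / (2 * 0.396 * 9.109e-31 * (8.5e-09)^2) J, divided by 1.602e-19 J/eV
dE = 0.0132 eV
Total band gap = E_g(bulk) + dE = 2.83 + 0.0132 = 2.8432 eV

2.8432


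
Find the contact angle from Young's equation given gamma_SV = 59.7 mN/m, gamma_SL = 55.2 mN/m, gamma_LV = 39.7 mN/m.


cos(theta) = (gamma_SV - gamma_SL) / gamma_LV
cos(theta) = (59.7 - 55.2) / 39.7
cos(theta) = 0.11335
theta = arccos(0.11335) = 83.49 degrees

83.49


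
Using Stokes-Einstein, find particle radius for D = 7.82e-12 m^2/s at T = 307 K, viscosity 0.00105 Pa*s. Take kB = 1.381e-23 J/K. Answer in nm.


Stokes-Einstein: R = kB*T / (6*pi*eta*D)
R = 1.381e-23 * 307 / (6 * pi * 0.00105 * 7.82e-12)
R = 2.73927e-08 m = 27.39 nm

27.39


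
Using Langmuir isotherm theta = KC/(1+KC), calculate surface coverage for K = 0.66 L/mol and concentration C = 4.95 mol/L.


Langmuir isotherm: theta = K*C / (1 + K*C)
K*C = 0.66 * 4.95 = 3.267
theta = 3.267 / (1 + 3.267) = 3.267 / 4.267
theta = 0.7656

0.7656


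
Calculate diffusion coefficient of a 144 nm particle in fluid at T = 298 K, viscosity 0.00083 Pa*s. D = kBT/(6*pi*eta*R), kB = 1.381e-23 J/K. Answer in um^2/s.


Radius R = 144/2 = 72 nm = 7.2e-08 m
D = kB*T / (6*pi*eta*R)
D = 1.381e-23 * 298 / (6 * pi * 0.00083 * 7.2e-08)
D = 3.65341e-12 m^2/s = 3.653 um^2/s

3.653


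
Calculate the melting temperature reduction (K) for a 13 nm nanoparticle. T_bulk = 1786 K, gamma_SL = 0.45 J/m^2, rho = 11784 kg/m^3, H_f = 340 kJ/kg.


Radius R = 13/2 = 6.5 nm = 6.5e-09 m
Convert H_f = 340 kJ/kg = 340000 J/kg
dT = 2 * gamma_SL * T_bulk / (rho * H_f * R)
dT = 2 * 0.45 * 1786 / (11784 * 340000 * 6.5e-09)
dT = 61.7 K

61.7


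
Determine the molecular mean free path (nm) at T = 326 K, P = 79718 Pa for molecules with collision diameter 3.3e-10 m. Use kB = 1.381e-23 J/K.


Mean free path: lambda = kB*T / (sqrt(2) * pi * d^2 * P)
lambda = 1.381e-23 * 326 / (sqrt(2) * pi * (3.3e-10)^2 * 79718)
lambda = 1.16725e-07 m
lambda = 116.72 nm

116.72


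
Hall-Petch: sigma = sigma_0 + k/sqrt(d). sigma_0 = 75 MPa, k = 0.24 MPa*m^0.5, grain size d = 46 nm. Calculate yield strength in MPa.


d = 46 nm = 4.6e-08 m
sqrt(d) = 0.0002144761
Hall-Petch contribution = k / sqrt(d) = 0.24 / 0.0002144761 = 1119.0 MPa
sigma = sigma_0 + k/sqrt(d) = 75 + 1119.0 = 1194.0 MPa

1194.0


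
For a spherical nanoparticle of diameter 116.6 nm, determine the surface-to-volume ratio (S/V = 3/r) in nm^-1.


Radius r = 116.6/2 = 58.3 nm
S/V = 3 / r = 3 / 58.3
S/V = 0.0515 nm^-1

0.0515


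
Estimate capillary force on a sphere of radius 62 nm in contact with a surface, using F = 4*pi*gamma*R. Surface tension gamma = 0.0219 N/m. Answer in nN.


Convert radius: R = 62 nm = 6.2e-08 m
F = 4 * pi * gamma * R
F = 4 * pi * 0.0219 * 6.2e-08
F = 1.70626e-08 N = 17.0626 nN

17.0626


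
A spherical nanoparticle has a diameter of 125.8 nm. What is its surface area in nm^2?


Radius r = 125.8/2 = 62.9 nm
Surface area SA = 4 * pi * r^2
SA = 4 * pi * (62.9)^2
SA = 49717.71 nm^2

49717.71


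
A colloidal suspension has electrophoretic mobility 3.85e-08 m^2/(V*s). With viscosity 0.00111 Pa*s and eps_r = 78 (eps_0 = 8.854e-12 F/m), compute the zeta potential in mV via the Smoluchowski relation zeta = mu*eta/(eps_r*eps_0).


Smoluchowski equation: zeta = mu * eta / (eps_r * eps_0)
zeta = 3.85e-08 * 0.00111 / (78 * 8.854e-12)
zeta = 0.06188 V = 61.88 mV

61.88


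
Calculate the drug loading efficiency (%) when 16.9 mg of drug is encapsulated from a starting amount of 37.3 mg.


Drug loading efficiency = (drug loaded / drug initial) * 100
DLE = 16.9 / 37.3 * 100
DLE = 0.4531 * 100
DLE = 45.31%

45.31


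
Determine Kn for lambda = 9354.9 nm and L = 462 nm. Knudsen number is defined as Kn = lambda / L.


Knudsen number Kn = lambda / L
Kn = 9354.9 / 462
Kn = 20.2487

20.2487


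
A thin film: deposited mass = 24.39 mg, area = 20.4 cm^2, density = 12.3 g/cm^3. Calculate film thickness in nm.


Convert: m = 24.39 mg = 2.4390e-05 kg, A = 20.4 cm^2 = 2.0400e-03 m^2, rho = 12.3 g/cm^3 = 12300 kg/m^3
t = m / (A * rho)
t = 2.4390e-05 / (2.0400e-03 * 12300)
t = 9.7202e-07 m = 972.0 nm

972.0


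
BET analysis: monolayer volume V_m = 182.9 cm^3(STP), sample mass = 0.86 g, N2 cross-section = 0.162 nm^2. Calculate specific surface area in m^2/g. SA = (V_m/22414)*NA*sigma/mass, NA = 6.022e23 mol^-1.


Number of moles in monolayer = V_m / 22414 = 182.9 / 22414 = 0.00816008
Number of molecules = moles * NA = 0.00816008 * 6.022e23
SA = molecules * sigma / mass
SA = (182.9 / 22414) * 6.022e23 * 0.162e-18 / 0.86
SA = 925.7 m^2/g

925.7


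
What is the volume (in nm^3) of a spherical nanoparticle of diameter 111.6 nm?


Radius r = 111.6/2 = 55.8 nm
Volume V = (4/3) * pi * r^3
V = (4/3) * pi * (55.8)^3
V = 727765.07 nm^3

727765.07


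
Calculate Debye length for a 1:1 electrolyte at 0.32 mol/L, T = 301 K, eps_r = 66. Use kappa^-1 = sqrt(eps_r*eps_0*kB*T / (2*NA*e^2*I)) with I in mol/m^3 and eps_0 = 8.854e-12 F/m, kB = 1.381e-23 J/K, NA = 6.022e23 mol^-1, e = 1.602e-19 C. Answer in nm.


Ionic strength I = 0.32 * 1^2 * 1000 = 320 mol/m^3
kappa^-1 = sqrt(66 * 8.854e-12 * 1.381e-23 * 301 / (2 * 6.022e23 * (1.602e-19)^2 * 320))
kappa^-1 = 0.496 nm

0.496


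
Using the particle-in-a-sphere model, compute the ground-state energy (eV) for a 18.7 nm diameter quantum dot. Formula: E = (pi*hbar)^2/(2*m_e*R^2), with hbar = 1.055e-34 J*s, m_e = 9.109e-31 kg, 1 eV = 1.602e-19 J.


Radius R = 18.7/2 = 9.35 nm = 9.35e-09 m
E = (pi * 1.055e-34)^2 / (2 * 9.109e-31 * (9.35e-09)^2)
E(J) = 6.89733e-22
E = E(J) / 1.602e-19 = 0.0043 eV

0.0043


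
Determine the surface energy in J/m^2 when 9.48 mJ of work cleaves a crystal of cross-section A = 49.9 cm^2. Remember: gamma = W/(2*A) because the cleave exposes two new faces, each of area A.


Convert: A = 49.9 cm^2 = 0.00499 m^2, W = 9.48 mJ = 0.00948 J
Cleaving exposes two faces of area A, so total new surface = 2*A and gamma = W / (2*A)
gamma = 0.00948 / (2 * 0.00499)
gamma = 0.95 J/m^2

0.95


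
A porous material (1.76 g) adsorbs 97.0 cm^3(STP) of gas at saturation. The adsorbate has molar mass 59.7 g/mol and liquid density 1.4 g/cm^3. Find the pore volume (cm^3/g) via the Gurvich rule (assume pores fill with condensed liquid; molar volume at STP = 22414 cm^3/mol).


Moles adsorbed n = V_ads / 22414 = 97.0 / 22414 = 4.327652e-03 mol
Liquid volume V_liq = n * M / rho_liq = 4.327652e-03 * 59.7 / 1.4 = 0.18454 cm^3
Specific pore volume V_pore = V_liq / m_sample = 0.18454 / 1.76
V_pore = 0.1049 cm^3/g

0.1049


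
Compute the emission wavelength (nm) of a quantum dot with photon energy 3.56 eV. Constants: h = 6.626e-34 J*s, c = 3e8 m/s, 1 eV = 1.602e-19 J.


Convert energy: E = 3.56 eV = 3.56 * 1.602e-19 = 5.70312e-19 J
lambda = h*c / E = 6.626e-34 * 3e8 / 5.70312e-19
lambda = 3.48546e-07 m = 348.5 nm

348.5


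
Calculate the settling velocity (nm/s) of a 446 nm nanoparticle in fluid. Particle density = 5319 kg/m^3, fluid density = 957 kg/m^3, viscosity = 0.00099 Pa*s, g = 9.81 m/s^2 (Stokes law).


Radius R = 446/2 nm = 2.23e-07 m
Density difference = 5319 - 957 = 4362 kg/m^3
v = 2 * R^2 * (rho_p - rho_f) * g / (9 * eta)
v = 2 * (2.23e-07)^2 * 4362 * 9.81 / (9 * 0.00099)
v = 4.77658e-07 m/s = 477.6576 nm/s

477.6576


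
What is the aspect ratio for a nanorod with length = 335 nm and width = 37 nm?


Aspect ratio AR = length / diameter
AR = 335 / 37
AR = 9.05

9.05


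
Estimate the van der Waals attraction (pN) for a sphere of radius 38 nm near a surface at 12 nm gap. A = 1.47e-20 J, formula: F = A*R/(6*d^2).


Convert to SI: R = 38 nm = 3.8e-08 m, d = 12 nm = 1.2e-08 m
F = A * R / (6 * d^2)
F = 1.47e-20 * 3.8e-08 / (6 * (1.2e-08)^2)
F = 6.46528e-13 N = 0.647 pN

0.647


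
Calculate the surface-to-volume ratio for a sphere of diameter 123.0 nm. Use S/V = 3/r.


Radius r = 123.0/2 = 61.5 nm
S/V = 3 / r = 3 / 61.5
S/V = 0.0488 nm^-1

0.0488


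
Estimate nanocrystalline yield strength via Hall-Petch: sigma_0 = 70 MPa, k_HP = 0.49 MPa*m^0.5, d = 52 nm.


d = 52 nm = 5.2e-08 m
sqrt(d) = 0.0002280351
Hall-Petch contribution = k / sqrt(d) = 0.49 / 0.0002280351 = 2148.8 MPa
sigma = sigma_0 + k/sqrt(d) = 70 + 2148.8 = 2218.8 MPa

2218.8


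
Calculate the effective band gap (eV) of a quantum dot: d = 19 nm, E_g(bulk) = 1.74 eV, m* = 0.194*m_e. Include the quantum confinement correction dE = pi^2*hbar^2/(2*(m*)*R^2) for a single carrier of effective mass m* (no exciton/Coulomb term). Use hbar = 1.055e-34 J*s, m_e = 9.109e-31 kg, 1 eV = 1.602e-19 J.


Radius R = 19/2 nm = 9.5e-09 m
Confinement energy dE = pi^2 * hbar^2 / (2 * m_eff * m_e * R^2)
dE = pi^2 * (1.055e-34)^2 / (2 * 0.194 * 9.109e-31 * (9.5e-09)^2) J, divided by 1.602e-19 J/eV
dE = 0.0215 eV
Total band gap = E_g(bulk) + dE = 1.74 + 0.0215 = 1.7615 eV

1.7615


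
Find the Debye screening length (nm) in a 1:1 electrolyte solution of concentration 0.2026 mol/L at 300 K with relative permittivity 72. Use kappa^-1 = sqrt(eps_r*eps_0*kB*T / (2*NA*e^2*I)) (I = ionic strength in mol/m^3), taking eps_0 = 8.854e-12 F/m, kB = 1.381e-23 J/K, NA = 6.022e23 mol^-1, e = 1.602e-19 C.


Ionic strength I = 0.2026 * 1^2 * 1000 = 202.6 mol/m^3
kappa^-1 = sqrt(72 * 8.854e-12 * 1.381e-23 * 300 / (2 * 6.022e23 * (1.602e-19)^2 * 202.6))
kappa^-1 = 0.649 nm

0.649


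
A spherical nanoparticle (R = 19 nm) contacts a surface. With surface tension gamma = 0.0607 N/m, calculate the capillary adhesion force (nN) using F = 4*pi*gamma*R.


Convert radius: R = 19 nm = 1.9e-08 m
F = 4 * pi * gamma * R
F = 4 * pi * 0.0607 * 1.9e-08
F = 1.44928e-08 N = 14.4928 nN

14.4928


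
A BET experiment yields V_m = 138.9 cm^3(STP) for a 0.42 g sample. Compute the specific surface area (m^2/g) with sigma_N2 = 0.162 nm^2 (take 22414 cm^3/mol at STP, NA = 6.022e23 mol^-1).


Number of moles in monolayer = V_m / 22414 = 138.9 / 22414 = 0.00619702
Number of molecules = moles * NA = 0.00619702 * 6.022e23
SA = molecules * sigma / mass
SA = (138.9 / 22414) * 6.022e23 * 0.162e-18 / 0.42
SA = 1439.4 m^2/g

1439.4


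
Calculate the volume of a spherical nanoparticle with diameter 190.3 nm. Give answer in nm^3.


Radius r = 190.3/2 = 95.15 nm
Volume V = (4/3) * pi * r^3
V = (4/3) * pi * (95.15)^3
V = 3608402.6 nm^3

3608402.6


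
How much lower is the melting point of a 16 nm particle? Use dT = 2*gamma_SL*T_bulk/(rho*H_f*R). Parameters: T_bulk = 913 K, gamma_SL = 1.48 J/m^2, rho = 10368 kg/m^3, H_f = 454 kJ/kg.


Radius R = 16/2 = 8 nm = 8e-09 m
Convert H_f = 454 kJ/kg = 454000 J/kg
dT = 2 * gamma_SL * T_bulk / (rho * H_f * R)
dT = 2 * 1.48 * 913 / (10368 * 454000 * 8e-09)
dT = 71.8 K

71.8


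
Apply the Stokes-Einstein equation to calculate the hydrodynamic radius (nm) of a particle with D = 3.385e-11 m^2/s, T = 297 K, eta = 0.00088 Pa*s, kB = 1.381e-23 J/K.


Stokes-Einstein: R = kB*T / (6*pi*eta*D)
R = 1.381e-23 * 297 / (6 * pi * 0.00088 * 3.385e-11)
R = 7.30479e-09 m = 7.3 nm

7.3


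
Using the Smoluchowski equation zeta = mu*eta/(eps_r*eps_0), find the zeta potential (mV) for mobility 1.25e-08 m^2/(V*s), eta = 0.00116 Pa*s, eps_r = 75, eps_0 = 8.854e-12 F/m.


Smoluchowski equation: zeta = mu * eta / (eps_r * eps_0)
zeta = 1.25e-08 * 0.00116 / (75 * 8.854e-12)
zeta = 0.021836 V = 21.84 mV

21.84


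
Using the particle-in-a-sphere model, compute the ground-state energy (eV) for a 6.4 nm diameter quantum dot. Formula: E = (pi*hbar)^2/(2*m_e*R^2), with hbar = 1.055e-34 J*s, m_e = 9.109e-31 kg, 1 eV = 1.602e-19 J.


Radius R = 6.4/2 = 3.2 nm = 3.2e-09 m
E = (pi * 1.055e-34)^2 / (2 * 9.109e-31 * (3.2e-09)^2)
E(J) = 5.88849e-21
E = E(J) / 1.602e-19 = 0.0368 eV

0.0368


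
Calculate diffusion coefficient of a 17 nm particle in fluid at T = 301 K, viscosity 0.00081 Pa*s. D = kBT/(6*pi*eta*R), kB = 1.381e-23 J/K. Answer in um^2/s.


Radius R = 17/2 = 8.5 nm = 8.5e-09 m
D = kB*T / (6*pi*eta*R)
D = 1.381e-23 * 301 / (6 * pi * 0.00081 * 8.5e-09)
D = 3.20299e-11 m^2/s = 32.03 um^2/s

32.03


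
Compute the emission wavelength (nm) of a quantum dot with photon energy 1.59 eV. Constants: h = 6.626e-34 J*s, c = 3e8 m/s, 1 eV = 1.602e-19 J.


Convert energy: E = 1.59 eV = 1.59 * 1.602e-19 = 2.54718e-19 J
lambda = h*c / E = 6.626e-34 * 3e8 / 2.54718e-19
lambda = 7.80392e-07 m = 780.4 nm

780.4


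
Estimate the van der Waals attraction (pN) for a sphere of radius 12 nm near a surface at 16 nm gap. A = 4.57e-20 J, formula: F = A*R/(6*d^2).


Convert to SI: R = 12 nm = 1.2e-08 m, d = 16 nm = 1.6e-08 m
F = A * R / (6 * d^2)
F = 4.57e-20 * 1.2e-08 / (6 * (1.6e-08)^2)
F = 3.57031e-13 N = 0.357 pN

0.357
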